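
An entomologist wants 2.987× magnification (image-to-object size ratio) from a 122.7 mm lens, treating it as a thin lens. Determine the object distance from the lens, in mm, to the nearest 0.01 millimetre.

With m = dᵢ/dₒ and 1/f = 1/dₒ + 1/dᵢ, substituting dᵢ = m·dₒ gives 1/f = (1 + 1/m)/dₒ, hence dₒ = f·(1 + 1/m).
dₒ = 122.7 × (1 + 1/2.987) = 122.7 × 1.33478 ≈ 163.778 mm.

163.78 mm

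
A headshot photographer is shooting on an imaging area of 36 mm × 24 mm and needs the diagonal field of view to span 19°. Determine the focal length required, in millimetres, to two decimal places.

Sensor diagonal = √(36² + 24²) = √1872.0000 ≈ 43.2666 mm.
From α = 2·arctan(d/2f) we get f = d / (2·tan(α/2)).
With d = 43.2666 mm and α/2 = 9.5°, tan(α/2) ≈ 0.16734, so f ≈ 43.2666 / 0.33469 ≈ 129.2755 mm.

129.28 mm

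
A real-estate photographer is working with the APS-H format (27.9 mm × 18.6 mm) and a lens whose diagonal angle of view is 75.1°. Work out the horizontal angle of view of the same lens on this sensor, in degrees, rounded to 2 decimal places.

65.21°

Sensor diagonal = √(27.9² + 18.6²) = √1124.3700 ≈ 33.5316 mm.
From the diagonal AOV: f = 33.5316 / (2·tan(37.55°)) = 33.5316 / 1.53743 ≈ 21.8102 mm.
Horizontal AOV = 2·arctan(27.9 / (2 × 21.8102)) = 2·arctan(0.63961) ≈ 65.2067°.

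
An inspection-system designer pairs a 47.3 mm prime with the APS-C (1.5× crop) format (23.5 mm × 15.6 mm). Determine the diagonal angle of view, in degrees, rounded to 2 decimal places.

Sensor diagonal = √(23.5² + 15.6²) = √795.6100 ≈ 28.2066 mm.
Angle of view α = 2·arctan(d/2f) with d = 28.2066 mm and f = 47.3 mm.
d/2f = 0.29817; arctan(0.29817) ≈ 16.6028°, so α ≈ 33.2056°.

33.21°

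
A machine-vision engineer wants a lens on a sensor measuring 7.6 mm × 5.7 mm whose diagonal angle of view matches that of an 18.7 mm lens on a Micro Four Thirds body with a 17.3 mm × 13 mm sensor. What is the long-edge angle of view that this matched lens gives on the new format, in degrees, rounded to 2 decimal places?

49.68°

Sensor diagonal = √(17.3² + 13²) = √468.2900 ≈ 21.6400 mm.
Sensor diagonal = √(7.6² + 5.7²) = √90.2500 ≈ 9.5000 mm.
Equal diagonal AOV ⇒ f₂ = f₁ · 9.5000/21.6400 = 18.7 × 0.43900 ≈ 8.2093 mm.
Long-edge AOV on the new format = 2·arctan(7.6 / (2 × 8.2093)) = 2·arctan(0.46289) ≈ 49.6777°.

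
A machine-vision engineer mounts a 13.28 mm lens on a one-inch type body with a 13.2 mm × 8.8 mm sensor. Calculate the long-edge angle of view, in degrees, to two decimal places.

Angle of view α = 2·arctan(w/2f) with w = 13.2 mm and f = 13.28 mm.
w/2f = 0.49699; arctan(0.49699) ≈ 26.4268°, so α ≈ 52.8536°.

52.85°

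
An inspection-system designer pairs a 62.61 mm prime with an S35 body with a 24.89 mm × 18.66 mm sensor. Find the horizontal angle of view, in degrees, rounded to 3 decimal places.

22.484°

Angle of view α = 2·arctan(w/2f) with w = 24.89 mm and f = 62.61 mm.
w/2f = 0.19877; arctan(0.19877) ≈ 11.2422°, so α ≈ 22.4843°.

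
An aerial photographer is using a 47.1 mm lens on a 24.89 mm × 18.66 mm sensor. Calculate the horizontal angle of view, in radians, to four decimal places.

Angle of view α = 2·arctan(w/2f) with w = 24.89 mm and f = 47.1 mm.
w/2f = 0.26423; arctan(0.26423) ≈ 0.2583 rad, so α ≈ 0.5166 rad.

0.5166 rad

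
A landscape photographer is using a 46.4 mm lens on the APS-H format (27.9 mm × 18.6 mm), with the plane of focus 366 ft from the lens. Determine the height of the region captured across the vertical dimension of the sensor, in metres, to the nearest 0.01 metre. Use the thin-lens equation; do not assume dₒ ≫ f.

44.70 m

dₒ: 366 ft × 304.8 mm/ft = 111556.80 mm.
Similar triangles through the lens centre give W/dₒ = h/dᵢ; with 1/f = 1/dₒ + 1/dᵢ this gives W = h·(dₒ − f)/f.
W = 18.6 mm × (111557 − 46.4) / 46.4 = 18.6 × 2403.2413 ≈ 44700.288 mm = 44.7003 m.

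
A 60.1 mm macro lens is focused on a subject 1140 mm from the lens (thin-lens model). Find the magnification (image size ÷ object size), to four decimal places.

Thin lens: 1/f = 1/dₒ + 1/dᵢ → 1/dᵢ = 1/60.1 − 1/1140 = 0.0157617 mm⁻¹, so dᵢ ≈ 63.4448 mm.
Magnification m = dᵢ/dₒ = 63.4448/1140 ≈ 0.05565.

0.0557×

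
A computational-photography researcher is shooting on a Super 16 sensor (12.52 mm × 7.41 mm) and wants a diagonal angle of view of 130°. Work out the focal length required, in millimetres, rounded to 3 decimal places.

Sensor diagonal = √(12.52² + 7.41²) = √211.6585 ≈ 14.5485 mm.
From α = 2·arctan(d/2f) we get f = d / (2·tan(α/2)).
With d = 14.5485 mm and α/2 = 65°, tan(α/2) ≈ 2.14451, so f ≈ 14.5485 / 4.28901 ≈ 3.3920 mm.

3.392 mm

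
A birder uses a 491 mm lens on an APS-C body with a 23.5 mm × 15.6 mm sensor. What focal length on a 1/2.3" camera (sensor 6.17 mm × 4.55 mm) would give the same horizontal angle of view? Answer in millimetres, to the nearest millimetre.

Equal angle of view means equal width/f ratio, so f₂ = f₁ · (width₂/width₁) = 491 × 6.17/23.5.
f₂ = 491 × 0.26255 ≈ 128.914 mm.

129 mm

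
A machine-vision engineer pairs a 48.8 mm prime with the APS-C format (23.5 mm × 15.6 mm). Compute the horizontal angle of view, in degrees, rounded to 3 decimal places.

Angle of view α = 2·arctan(w/2f) with w = 23.5 mm and f = 48.8 mm.
w/2f = 0.24078; arctan(0.24078) ≈ 13.5379°, so α ≈ 27.0758°.

27.076°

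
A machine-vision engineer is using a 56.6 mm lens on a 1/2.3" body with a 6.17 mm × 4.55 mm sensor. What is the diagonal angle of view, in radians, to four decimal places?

0.1352 rad

Sensor diagonal = √(6.17² + 4.55²) = √58.7714 ≈ 7.6663 mm.
Angle of view α = 2·arctan(d/2f) with d = 7.6663 mm and f = 56.6 mm.
d/2f = 0.06772; arctan(0.06772) ≈ 0.0676 rad, so α ≈ 0.1352 rad.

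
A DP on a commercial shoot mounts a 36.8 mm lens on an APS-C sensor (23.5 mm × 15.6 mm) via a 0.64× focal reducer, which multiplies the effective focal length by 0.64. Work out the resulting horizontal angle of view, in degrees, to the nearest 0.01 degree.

53.03°

Effective focal length f = 36.8 × 0.64 = 23.552 mm.
α = 2·arctan(23.5 / (2 × 23.552)) = 2·arctan(0.49890) ≈ 53.0289°.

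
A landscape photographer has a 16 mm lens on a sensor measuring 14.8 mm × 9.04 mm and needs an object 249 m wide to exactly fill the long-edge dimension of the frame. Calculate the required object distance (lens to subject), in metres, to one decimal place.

W: 249 m = 249000 mm.
Magnification m = w/W = dᵢ/dₒ; combined with 1/f = 1/dₒ + 1/dᵢ this gives dₒ = f·(1 + W/w).
dₒ = 16 mm × (1 + 249000/14.8) = 16 × 16825.3243 ≈ 269205.189 mm = 269.205 m.

269.2 m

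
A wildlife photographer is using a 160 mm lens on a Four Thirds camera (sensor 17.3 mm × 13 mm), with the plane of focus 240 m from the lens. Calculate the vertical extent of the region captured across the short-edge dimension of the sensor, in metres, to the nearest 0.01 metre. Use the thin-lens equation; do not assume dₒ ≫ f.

dₒ: 240 m = 240000 mm.
Similar triangles through the lens centre give W/dₒ = h/dᵢ; with 1/f = 1/dₒ + 1/dᵢ this gives W = h·(dₒ − f)/f.
W = 13 mm × (240000 − 160) / 160 = 13 × 1499.0000 ≈ 19487.000 mm = 19.487 m.

19.49 m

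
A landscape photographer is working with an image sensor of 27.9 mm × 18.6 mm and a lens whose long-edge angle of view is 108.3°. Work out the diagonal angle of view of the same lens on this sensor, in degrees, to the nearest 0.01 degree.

117.97°

From the long-edge AOV: f = 27.9 / (2·tan(54.15°)) = 27.9 / 2.76797 ≈ 10.0796 mm.
Sensor diagonal = √(27.9² + 18.6²) = √1124.3700 ≈ 33.5316 mm.
Diagonal AOV = 2·arctan(33.5316 / (2 × 10.0796)) = 2·arctan(1.66335) ≈ 117.9716°.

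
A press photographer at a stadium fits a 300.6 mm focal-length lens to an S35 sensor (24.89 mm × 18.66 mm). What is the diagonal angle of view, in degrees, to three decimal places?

Sensor diagonal = √(24.89² + 18.66²) = √967.7077 ≈ 31.1080 mm.
Angle of view α = 2·arctan(d/2f) with d = 31.1080 mm and f = 300.6 mm.
d/2f = 0.05174; arctan(0.05174) ≈ 2.9620°, so α ≈ 5.9240°.

5.924°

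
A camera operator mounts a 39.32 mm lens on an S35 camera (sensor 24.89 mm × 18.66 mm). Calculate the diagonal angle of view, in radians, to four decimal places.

Sensor diagonal = √(24.89² + 18.66²) = √967.7077 ≈ 31.1080 mm.
Angle of view α = 2·arctan(d/2f) with d = 31.1080 mm and f = 39.32 mm.
d/2f = 0.39557; arctan(0.39557) ≈ 0.3767 rad, so α ≈ 0.7534 rad.

0.7534 rad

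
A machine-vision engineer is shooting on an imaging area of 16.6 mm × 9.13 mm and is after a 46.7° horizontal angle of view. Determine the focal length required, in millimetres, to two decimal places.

19.23 mm

From α = 2·arctan(w/2f) we get f = w / (2·tan(α/2)).
With w = 16.6 mm and α/2 = 23.35°, tan(α/2) ≈ 0.43170, so f ≈ 16.6 / 0.86341 ≈ 19.2262 mm.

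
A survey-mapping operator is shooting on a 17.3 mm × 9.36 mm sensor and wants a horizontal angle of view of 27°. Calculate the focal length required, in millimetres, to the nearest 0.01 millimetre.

36.03 mm

From α = 2·arctan(w/2f) we get f = w / (2·tan(α/2)).
With w = 17.3 mm and α/2 = 13.5°, tan(α/2) ≈ 0.24008, so f ≈ 17.3 / 0.48016 ≈ 36.0298 mm.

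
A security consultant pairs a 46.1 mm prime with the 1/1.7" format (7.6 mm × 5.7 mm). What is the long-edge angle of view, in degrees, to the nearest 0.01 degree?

9.42°

Angle of view α = 2·arctan(w/2f) with w = 7.6 mm and f = 46.1 mm.
w/2f = 0.08243; arctan(0.08243) ≈ 4.7122°, so α ≈ 9.4244°.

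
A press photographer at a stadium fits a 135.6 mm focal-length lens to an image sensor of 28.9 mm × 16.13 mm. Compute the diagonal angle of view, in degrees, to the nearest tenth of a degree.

13.9°

Sensor diagonal = √(28.9² + 16.13²) = √1095.3869 ≈ 33.0966 mm.
Angle of view α = 2·arctan(d/2f) with d = 33.0966 mm and f = 135.6 mm.
d/2f = 0.12204; arctan(0.12204) ≈ 6.9578°, so α ≈ 13.9157°.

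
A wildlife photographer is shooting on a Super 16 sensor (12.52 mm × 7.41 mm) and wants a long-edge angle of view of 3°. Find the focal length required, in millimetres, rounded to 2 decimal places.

239.06 mm

From α = 2·arctan(w/2f) we get f = w / (2·tan(α/2)).
With w = 12.52 mm and α/2 = 1.5°, tan(α/2) ≈ 0.02619, so f ≈ 12.52 / 0.05237 ≈ 239.0598 mm.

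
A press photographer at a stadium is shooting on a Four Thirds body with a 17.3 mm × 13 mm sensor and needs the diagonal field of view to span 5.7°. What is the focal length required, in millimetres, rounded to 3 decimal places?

Sensor diagonal = √(17.3² + 13²) = √468.2900 ≈ 21.6400 mm.
From α = 2·arctan(d/2f) we get f = d / (2·tan(α/2)).
With d = 21.6400 mm and α/2 = 2.85°, tan(α/2) ≈ 0.04978, so f ≈ 21.6400 / 0.09957 ≈ 217.3436 mm.

217.344 mm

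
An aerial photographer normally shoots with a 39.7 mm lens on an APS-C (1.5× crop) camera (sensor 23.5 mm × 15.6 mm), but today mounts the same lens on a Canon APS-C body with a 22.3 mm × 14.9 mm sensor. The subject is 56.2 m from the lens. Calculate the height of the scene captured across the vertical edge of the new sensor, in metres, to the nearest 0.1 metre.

The focal length stays 39.7 mm; the relevant sensor dimension is now h = 14.9 mm. Object distance dₒ = 56.2 m = 56200 mm.
Thin-lens field height W = h·(dₒ − f)/f = 14.9 × (56200 − 39.7)/39.7 ≈ 21077.795 mm = 21.0778 m.

21.1 m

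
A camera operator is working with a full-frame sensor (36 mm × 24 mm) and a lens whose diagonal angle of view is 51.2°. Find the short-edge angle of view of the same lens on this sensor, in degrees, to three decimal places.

29.767°

Sensor diagonal = √(36² + 24²) = √1872.0000 ≈ 43.2666 mm.
From the diagonal AOV: f = 43.2666 / (2·tan(25.6°)) = 43.2666 / 0.95824 ≈ 45.1522 mm.
Short-edge AOV = 2·arctan(24 / (2 × 45.1522)) = 2·arctan(0.26577) ≈ 29.7666°.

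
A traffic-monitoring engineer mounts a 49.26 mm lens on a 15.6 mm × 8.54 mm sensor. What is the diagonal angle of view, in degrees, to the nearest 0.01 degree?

20.47°

Sensor diagonal = √(15.6² + 8.54²) = √316.2916 ≈ 17.7846 mm.
Angle of view α = 2·arctan(d/2f) with d = 17.7846 mm and f = 49.26 mm.
d/2f = 0.18052; arctan(0.18052) ≈ 10.2327°, so α ≈ 20.4654°.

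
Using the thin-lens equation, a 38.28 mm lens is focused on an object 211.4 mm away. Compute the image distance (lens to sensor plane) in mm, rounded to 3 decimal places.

1/dᵢ = 1/f − 1/dₒ = 1/38.28 − 1/211.4 = 0.0213929 mm⁻¹.
dᵢ = 1/0.0213929 ≈ 46.7444 mm.

46.744 mm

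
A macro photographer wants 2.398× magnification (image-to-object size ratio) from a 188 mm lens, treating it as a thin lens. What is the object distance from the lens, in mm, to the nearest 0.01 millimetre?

266.40 mm

With m = dᵢ/dₒ and 1/f = 1/dₒ + 1/dᵢ, substituting dᵢ = m·dₒ gives 1/f = (1 + 1/m)/dₒ, hence dₒ = f·(1 + 1/m).
dₒ = 188 × (1 + 1/2.398) = 188 × 1.41701 ≈ 266.399 mm.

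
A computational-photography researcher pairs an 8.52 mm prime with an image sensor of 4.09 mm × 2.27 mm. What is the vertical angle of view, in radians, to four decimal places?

0.2649 rad

Angle of view α = 2·arctan(h/2f) with h = 2.27 mm and f = 8.52 mm.
h/2f = 0.13322; arctan(0.13322) ≈ 0.1324 rad, so α ≈ 0.2649 rad.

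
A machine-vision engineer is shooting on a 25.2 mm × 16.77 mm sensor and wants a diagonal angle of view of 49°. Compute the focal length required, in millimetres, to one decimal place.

33.2 mm

Sensor diagonal = √(25.2² + 16.77²) = √916.2729 ≈ 30.2700 mm.
From α = 2·arctan(d/2f) we get f = d / (2·tan(α/2)).
With d = 30.2700 mm and α/2 = 24.5°, tan(α/2) ≈ 0.45573, so f ≈ 30.2700 / 0.91145 ≈ 33.2107 mm.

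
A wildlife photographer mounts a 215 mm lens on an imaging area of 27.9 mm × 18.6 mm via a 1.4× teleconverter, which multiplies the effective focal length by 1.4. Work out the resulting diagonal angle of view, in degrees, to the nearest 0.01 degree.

Effective focal length f = 215 × 1.4 = 301 mm.
Sensor diagonal = √(27.9² + 18.6²) = √1124.3700 ≈ 33.5316 mm.
α = 2·arctan(33.532 / (2 × 301)) = 2·arctan(0.05570) ≈ 6.3762°.

6.38°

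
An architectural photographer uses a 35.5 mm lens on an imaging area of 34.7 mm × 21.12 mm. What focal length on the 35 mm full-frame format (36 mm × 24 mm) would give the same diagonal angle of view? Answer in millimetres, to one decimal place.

37.8 mm

Sensor diagonal = √(34.7² + 21.12²) = √1650.1444 ≈ 40.6220 mm.
Sensor diagonal = √(36² + 24²) = √1872.0000 ≈ 43.2666 mm.
Equal angle of view means equal diagonal/f ratio, so f₂ = f₁ · (diagonal₂/diagonal₁) = 35.5 × 43.2666/40.6220.
f₂ = 35.5 × 1.06510 ≈ 37.811 mm.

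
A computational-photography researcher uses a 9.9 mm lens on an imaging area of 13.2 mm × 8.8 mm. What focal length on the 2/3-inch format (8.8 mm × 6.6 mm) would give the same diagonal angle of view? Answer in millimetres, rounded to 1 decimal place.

Sensor diagonal = √(13.2² + 8.8²) = √251.6800 ≈ 15.8644 mm.
Sensor diagonal = √(8.8² + 6.6²) = √121.0000 ≈ 11.0000 mm.
Equal angle of view means equal diagonal/f ratio, so f₂ = f₁ · (diagonal₂/diagonal₁) = 9.9 × 11.0000/15.8644.
f₂ = 9.9 × 0.69338 ≈ 6.864 mm.

6.9 mm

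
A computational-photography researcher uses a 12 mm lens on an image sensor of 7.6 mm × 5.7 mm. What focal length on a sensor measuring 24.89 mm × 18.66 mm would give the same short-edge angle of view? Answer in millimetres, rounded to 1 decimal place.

Equal angle of view means equal height/f ratio, so f₂ = f₁ · (height₂/height₁) = 12 × 18.66/5.7.
f₂ = 12 × 3.27368 ≈ 39.284 mm.

39.3 mm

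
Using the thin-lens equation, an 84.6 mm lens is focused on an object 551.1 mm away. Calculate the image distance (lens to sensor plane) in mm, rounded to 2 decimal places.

1/dᵢ = 1/f − 1/dₒ = 1/84.6 − 1/551.1 = 0.0100058 mm⁻¹.
dᵢ = 1/0.0100058 ≈ 99.9423 mm.

99.94 mm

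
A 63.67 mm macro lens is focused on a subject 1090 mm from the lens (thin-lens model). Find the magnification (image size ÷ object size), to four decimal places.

0.0620×

Thin lens: 1/f = 1/dₒ + 1/dᵢ → 1/dᵢ = 1/63.67 − 1/1090 = 0.0147886 mm⁻¹, so dᵢ ≈ 67.6199 mm.
Magnification m = dᵢ/dₒ = 67.6199/1090 ≈ 0.06204.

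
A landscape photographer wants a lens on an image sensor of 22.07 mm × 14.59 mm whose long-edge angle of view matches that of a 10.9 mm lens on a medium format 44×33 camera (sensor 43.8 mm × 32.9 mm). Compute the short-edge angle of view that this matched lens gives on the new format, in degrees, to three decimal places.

106.049°

Equal long-edge AOV ⇒ f₂ = f₁ · 22.07/43.8 = 10.9 × 0.50388 ≈ 5.4923 mm.
Short-edge AOV on the new format = 2·arctan(14.59 / (2 × 5.4923)) = 2·arctan(1.32822) ≈ 106.0488°.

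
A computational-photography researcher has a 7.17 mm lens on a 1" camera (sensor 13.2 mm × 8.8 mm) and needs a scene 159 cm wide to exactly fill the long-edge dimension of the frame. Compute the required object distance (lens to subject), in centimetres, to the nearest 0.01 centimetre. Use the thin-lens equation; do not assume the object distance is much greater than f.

87.08 cm

W: 159 cm = 1590 mm.
Magnification m = w/W = dᵢ/dₒ; combined with 1/f = 1/dₒ + 1/dᵢ this gives dₒ = f·(1 + W/w).
dₒ = 7.17 mm × (1 + 1590/13.2) = 7.17 × 121.4545 ≈ 870.829 mm = 87.0829 cm.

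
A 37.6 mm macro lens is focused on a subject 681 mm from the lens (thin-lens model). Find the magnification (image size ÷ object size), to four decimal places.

0.0584×

Thin lens: 1/f = 1/dₒ + 1/dᵢ → 1/dᵢ = 1/37.6 − 1/681 = 0.0251273 mm⁻¹, so dᵢ ≈ 39.7973 mm.
Magnification m = dᵢ/dₒ = 39.7973/681 ≈ 0.05844.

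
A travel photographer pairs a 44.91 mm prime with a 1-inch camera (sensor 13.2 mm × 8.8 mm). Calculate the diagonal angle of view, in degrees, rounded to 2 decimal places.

20.03°

Sensor diagonal = √(13.2² + 8.8²) = √251.6800 ≈ 15.8644 mm.
Angle of view α = 2·arctan(d/2f) with d = 15.8644 mm and f = 44.91 mm.
d/2f = 0.17662; arctan(0.17662) ≈ 10.0165°, so α ≈ 20.0331°.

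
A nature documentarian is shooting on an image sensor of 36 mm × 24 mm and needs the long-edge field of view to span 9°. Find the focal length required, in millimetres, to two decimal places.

From α = 2·arctan(w/2f) we get f = w / (2·tan(α/2)).
With w = 36 mm and α/2 = 4.5°, tan(α/2) ≈ 0.07870, so f ≈ 36 / 0.15740 ≈ 228.7117 mm.

228.71 mm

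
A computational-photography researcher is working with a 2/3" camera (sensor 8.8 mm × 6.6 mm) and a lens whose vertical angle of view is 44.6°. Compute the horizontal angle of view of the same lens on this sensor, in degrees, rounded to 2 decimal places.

57.34°

From the vertical AOV: f = 6.6 / (2·tan(22.3°)) = 6.6 / 0.82026 ≈ 8.0462 mm.
Horizontal AOV = 2·arctan(8.8 / (2 × 8.0462)) = 2·arctan(0.54684) ≈ 57.3432°.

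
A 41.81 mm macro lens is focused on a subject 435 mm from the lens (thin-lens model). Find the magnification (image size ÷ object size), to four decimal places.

Thin lens: 1/f = 1/dₒ + 1/dᵢ → 1/dᵢ = 1/41.81 − 1/435 = 0.0216189 mm⁻¹, so dᵢ ≈ 46.2559 mm.
Magnification m = dᵢ/dₒ = 46.2559/435 ≈ 0.10634.

0.1063×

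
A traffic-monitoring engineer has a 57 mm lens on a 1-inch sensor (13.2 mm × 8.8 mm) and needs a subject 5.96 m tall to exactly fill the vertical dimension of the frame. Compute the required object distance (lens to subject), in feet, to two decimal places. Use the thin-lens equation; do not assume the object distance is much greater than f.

126.84 ft

W: 5.96 m = 5960 mm.
Magnification m = h/W = dᵢ/dₒ; combined with 1/f = 1/dₒ + 1/dᵢ this gives dₒ = f·(1 + W/h).
dₒ = 57 mm × (1 + 5960/8.8) = 57 × 678.2727 ≈ 38661.545 mm = 38661.545/304.8 ft = 126.842 ft.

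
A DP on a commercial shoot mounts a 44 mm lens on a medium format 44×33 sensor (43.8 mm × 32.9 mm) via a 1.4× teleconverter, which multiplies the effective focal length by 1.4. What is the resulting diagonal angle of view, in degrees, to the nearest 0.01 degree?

47.94°

Effective focal length f = 44 × 1.4 = 61.6 mm.
Sensor diagonal = √(43.8² + 32.9²) = √3000.8500 ≈ 54.7800 mm.
α = 2·arctan(54.780 / (2 × 61.6)) = 2·arctan(0.44464) ≈ 47.9440°.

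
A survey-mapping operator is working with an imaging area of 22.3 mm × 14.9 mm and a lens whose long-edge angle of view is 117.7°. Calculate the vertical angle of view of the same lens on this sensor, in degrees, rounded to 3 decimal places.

95.734°

From the long-edge AOV: f = 22.3 / (2·tan(58.85°)) = 22.3 / 3.30891 ≈ 6.7394 mm.
Vertical AOV = 2·arctan(14.9 / (2 × 6.7394)) = 2·arctan(1.10544) ≈ 95.7340°.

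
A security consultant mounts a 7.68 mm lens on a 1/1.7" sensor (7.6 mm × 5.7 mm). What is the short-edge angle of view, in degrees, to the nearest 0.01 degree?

40.72°

Angle of view α = 2·arctan(h/2f) with h = 5.7 mm and f = 7.68 mm.
h/2f = 0.37109; arctan(0.37109) ≈ 20.3596°, so α ≈ 40.7192°.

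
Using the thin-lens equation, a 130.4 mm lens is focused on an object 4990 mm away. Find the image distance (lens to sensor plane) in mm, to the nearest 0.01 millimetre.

1/dᵢ = 1/f − 1/dₒ = 1/130.4 − 1/4990 = 0.0074683 mm⁻¹.
dᵢ = 1/0.0074683 ≈ 133.8991 mm.

133.90 mm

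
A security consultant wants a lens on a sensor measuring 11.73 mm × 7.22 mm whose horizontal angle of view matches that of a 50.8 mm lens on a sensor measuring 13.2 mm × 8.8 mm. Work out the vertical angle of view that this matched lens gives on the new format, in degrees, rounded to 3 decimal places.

9.144°

Equal horizontal AOV ⇒ f₂ = f₁ · 11.73/13.2 = 50.8 × 0.88864 ≈ 45.1427 mm.
Vertical AOV on the new format = 2·arctan(7.22 / (2 × 45.1427)) = 2·arctan(0.07997) ≈ 9.1443°.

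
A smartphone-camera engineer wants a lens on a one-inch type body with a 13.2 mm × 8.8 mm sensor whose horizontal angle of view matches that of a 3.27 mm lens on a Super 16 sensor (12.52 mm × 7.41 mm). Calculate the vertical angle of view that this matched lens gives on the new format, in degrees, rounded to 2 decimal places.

103.84°

Equal horizontal AOV ⇒ f₂ = f₁ · 13.2/12.52 = 3.27 × 1.05431 ≈ 3.4476 mm.
Vertical AOV on the new format = 2·arctan(8.8 / (2 × 3.4476)) = 2·arctan(1.27625) ≈ 103.8393°.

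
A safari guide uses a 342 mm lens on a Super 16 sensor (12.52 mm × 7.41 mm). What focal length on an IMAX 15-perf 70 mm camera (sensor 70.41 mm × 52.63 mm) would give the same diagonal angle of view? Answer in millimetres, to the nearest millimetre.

Sensor diagonal = √(12.52² + 7.41²) = √211.6585 ≈ 14.5485 mm.
Sensor diagonal = √(70.41² + 52.63²) = √7727.4850 ≈ 87.9061 mm.
Equal angle of view means equal diagonal/f ratio, so f₂ = f₁ · (diagonal₂/diagonal₁) = 342 × 87.9061/14.5485.
f₂ = 342 × 6.04229 ≈ 2066.462 mm.

2066 mm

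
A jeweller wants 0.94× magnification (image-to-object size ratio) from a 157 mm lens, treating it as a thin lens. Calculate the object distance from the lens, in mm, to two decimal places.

324.02 mm

With m = dᵢ/dₒ and 1/f = 1/dₒ + 1/dᵢ, substituting dᵢ = m·dₒ gives 1/f = (1 + 1/m)/dₒ, hence dₒ = f·(1 + 1/m).
dₒ = 157 × (1 + 1/0.94) = 157 × 2.06383 ≈ 324.021 mm.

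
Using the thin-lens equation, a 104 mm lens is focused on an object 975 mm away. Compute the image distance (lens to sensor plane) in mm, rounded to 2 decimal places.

116.42 mm

1/dᵢ = 1/f − 1/dₒ = 1/104 − 1/975 = 0.0085897 mm⁻¹.
dᵢ = 1/0.0085897 ≈ 116.4179 mm.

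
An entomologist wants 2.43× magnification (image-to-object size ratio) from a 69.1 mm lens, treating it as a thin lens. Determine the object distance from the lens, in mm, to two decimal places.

With m = dᵢ/dₒ and 1/f = 1/dₒ + 1/dᵢ, substituting dᵢ = m·dₒ gives 1/f = (1 + 1/m)/dₒ, hence dₒ = f·(1 + 1/m).
dₒ = 69.1 × (1 + 1/2.43) = 69.1 × 1.41152 ≈ 97.536 mm.

97.54 mm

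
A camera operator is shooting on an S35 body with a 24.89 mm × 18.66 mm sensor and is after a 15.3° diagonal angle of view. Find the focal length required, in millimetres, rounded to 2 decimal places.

115.80 mm

Sensor diagonal = √(24.89² + 18.66²) = √967.7077 ≈ 31.1080 mm.
From α = 2·arctan(d/2f) we get f = d / (2·tan(α/2)).
With d = 31.1080 mm and α/2 = 7.65°, tan(α/2) ≈ 0.13432, so f ≈ 31.1080 / 0.26863 ≈ 115.8009 mm.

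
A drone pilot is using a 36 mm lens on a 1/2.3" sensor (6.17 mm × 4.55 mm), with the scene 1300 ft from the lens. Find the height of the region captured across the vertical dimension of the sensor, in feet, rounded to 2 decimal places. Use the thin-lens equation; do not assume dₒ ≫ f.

dₒ: 1300 ft × 304.8 mm/ft = 396239.99 mm.
Similar triangles through the lens centre give W/dₒ = h/dᵢ; with 1/f = 1/dₒ + 1/dᵢ this gives W = h·(dₒ − f)/f.
W = 4.55 mm × (396240 − 36) / 36 = 4.55 × 11005.6663 ≈ 50075.782 mm = 50075.782/304.8 ft = 164.291 ft.

164.29 ft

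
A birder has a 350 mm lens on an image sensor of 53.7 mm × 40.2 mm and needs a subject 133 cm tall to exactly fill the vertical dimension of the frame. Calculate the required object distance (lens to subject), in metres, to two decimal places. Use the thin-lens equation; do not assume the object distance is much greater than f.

W: 133 cm = 1330 mm.
Magnification m = h/W = dᵢ/dₒ; combined with 1/f = 1/dₒ + 1/dᵢ this gives dₒ = f·(1 + W/h).
dₒ = 350 mm × (1 + 1330/40.2) = 350 × 34.0846 ≈ 11929.602 mm = 11.9296 m.

11.93 m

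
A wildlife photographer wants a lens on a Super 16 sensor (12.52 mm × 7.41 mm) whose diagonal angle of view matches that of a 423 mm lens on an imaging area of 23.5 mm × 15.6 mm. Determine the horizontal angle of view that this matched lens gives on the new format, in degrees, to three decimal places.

3.287°

Sensor diagonal = √(23.5² + 15.6²) = √795.6100 ≈ 28.2066 mm.
Sensor diagonal = √(12.52² + 7.41²) = √211.6585 ≈ 14.5485 mm.
Equal diagonal AOV ⇒ f₂ = f₁ · 14.5485/28.2066 = 423 × 0.51578 ≈ 218.1766 mm.
Horizontal AOV on the new format = 2·arctan(12.52 / (2 × 218.1766)) = 2·arctan(0.02869) ≈ 3.2870°.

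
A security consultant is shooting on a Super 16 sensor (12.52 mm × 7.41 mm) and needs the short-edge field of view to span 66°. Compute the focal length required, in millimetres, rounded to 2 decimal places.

5.71 mm

From α = 2·arctan(h/2f) we get f = h / (2·tan(α/2)).
With h = 7.41 mm and α/2 = 33°, tan(α/2) ≈ 0.64941, so f ≈ 7.41 / 1.29882 ≈ 5.7052 mm.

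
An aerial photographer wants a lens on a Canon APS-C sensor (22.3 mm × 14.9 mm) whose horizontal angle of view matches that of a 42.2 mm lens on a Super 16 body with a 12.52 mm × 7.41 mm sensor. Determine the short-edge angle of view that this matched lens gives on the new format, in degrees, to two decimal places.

Equal horizontal AOV ⇒ f₂ = f₁ · 22.3/12.52 = 42.2 × 1.78115 ≈ 75.1645 mm.
Short-edge AOV on the new format = 2·arctan(14.9 / (2 × 75.1645)) = 2·arctan(0.09912) ≈ 11.3209°.

11.32°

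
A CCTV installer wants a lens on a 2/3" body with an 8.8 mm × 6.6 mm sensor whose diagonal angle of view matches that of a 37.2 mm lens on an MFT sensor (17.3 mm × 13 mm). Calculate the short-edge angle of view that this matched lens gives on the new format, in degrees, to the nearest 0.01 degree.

19.80°

Sensor diagonal = √(17.3² + 13²) = √468.2900 ≈ 21.6400 mm.
Sensor diagonal = √(8.8² + 6.6²) = √121.0000 ≈ 11.0000 mm.
Equal diagonal AOV ⇒ f₂ = f₁ · 11.0000/21.6400 = 37.2 × 0.50832 ≈ 18.9094 mm.
Short-edge AOV on the new format = 2·arctan(6.6 / (2 × 18.9094)) = 2·arctan(0.17452) ≈ 19.7987°.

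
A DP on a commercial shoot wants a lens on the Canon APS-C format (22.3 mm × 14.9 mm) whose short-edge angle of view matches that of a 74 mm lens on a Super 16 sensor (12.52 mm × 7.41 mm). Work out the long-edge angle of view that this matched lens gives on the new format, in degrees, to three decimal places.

8.571°

Equal short-edge AOV ⇒ f₂ = f₁ · 14.9/7.41 = 74 × 2.01080 ≈ 148.7989 mm.
Long-edge AOV on the new format = 2·arctan(22.3 / (2 × 148.7989)) = 2·arctan(0.07493) ≈ 8.5707°.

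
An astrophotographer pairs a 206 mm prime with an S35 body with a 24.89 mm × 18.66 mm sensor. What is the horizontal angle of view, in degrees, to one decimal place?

6.9°

Angle of view α = 2·arctan(w/2f) with w = 24.89 mm and f = 206 mm.
w/2f = 0.06041; arctan(0.06041) ≈ 3.4572°, so α ≈ 6.9144°.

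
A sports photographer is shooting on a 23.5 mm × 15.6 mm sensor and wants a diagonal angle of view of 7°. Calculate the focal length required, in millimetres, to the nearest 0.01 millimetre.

Sensor diagonal = √(23.5² + 15.6²) = √795.6100 ≈ 28.2066 mm.
From α = 2·arctan(d/2f) we get f = d / (2·tan(α/2)).
With d = 28.2066 mm and α/2 = 3.5°, tan(α/2) ≈ 0.06116, so f ≈ 28.2066 / 0.12233 ≈ 230.5866 mm.

230.59 mm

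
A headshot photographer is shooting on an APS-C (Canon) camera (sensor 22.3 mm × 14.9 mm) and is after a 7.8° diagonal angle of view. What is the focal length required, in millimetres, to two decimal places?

Sensor diagonal = √(22.3² + 14.9²) = √719.3000 ≈ 26.8198 mm.
From α = 2·arctan(d/2f) we get f = d / (2·tan(α/2)).
With d = 26.8198 mm and α/2 = 3.9°, tan(α/2) ≈ 0.06817, so f ≈ 26.8198 / 0.13635 ≈ 196.7033 mm.

196.70 mm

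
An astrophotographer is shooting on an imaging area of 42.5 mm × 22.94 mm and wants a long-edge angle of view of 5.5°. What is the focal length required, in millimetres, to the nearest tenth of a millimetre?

442.4 mm

From α = 2·arctan(w/2f) we get f = w / (2·tan(α/2)).
With w = 42.5 mm and α/2 = 2.75°, tan(α/2) ≈ 0.04803, so f ≈ 42.5 / 0.09607 ≈ 442.4001 mm.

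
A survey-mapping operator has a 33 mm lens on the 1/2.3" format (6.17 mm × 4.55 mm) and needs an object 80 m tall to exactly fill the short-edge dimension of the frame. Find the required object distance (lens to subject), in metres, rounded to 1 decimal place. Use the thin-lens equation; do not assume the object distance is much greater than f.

W: 80 m = 80000 mm.
Magnification m = h/W = dᵢ/dₒ; combined with 1/f = 1/dₒ + 1/dᵢ this gives dₒ = f·(1 + W/h).
dₒ = 33 mm × (1 + 80000/4.55) = 33 × 17583.4176 ≈ 580252.780 mm = 580.253 m.

580.3 m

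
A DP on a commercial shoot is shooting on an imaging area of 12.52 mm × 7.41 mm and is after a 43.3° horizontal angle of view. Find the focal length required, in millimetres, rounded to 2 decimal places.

15.77 mm

From α = 2·arctan(w/2f) we get f = w / (2·tan(α/2)).
With w = 12.52 mm and α/2 = 21.65°, tan(α/2) ≈ 0.39694, so f ≈ 12.52 / 0.79388 ≈ 15.7707 mm.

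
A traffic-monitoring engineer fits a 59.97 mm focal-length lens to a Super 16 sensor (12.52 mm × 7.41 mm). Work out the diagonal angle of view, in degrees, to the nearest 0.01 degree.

13.83°

Sensor diagonal = √(12.52² + 7.41²) = √211.6585 ≈ 14.5485 mm.
Angle of view α = 2·arctan(d/2f) with d = 14.5485 mm and f = 59.97 mm.
d/2f = 0.12130; arctan(0.12130) ≈ 6.9161°, so α ≈ 13.8322°.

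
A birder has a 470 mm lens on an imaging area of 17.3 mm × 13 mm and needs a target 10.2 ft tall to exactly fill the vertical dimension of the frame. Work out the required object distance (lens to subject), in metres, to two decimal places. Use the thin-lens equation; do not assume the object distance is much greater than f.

W: 10.2 ft × 304.8 mm/ft = 3108.96 mm.
Magnification m = h/W = dᵢ/dₒ; combined with 1/f = 1/dₒ + 1/dᵢ this gives dₒ = f·(1 + W/h).
dₒ = 470 mm × (1 + 3108.96/13) = 470 × 240.1508 ≈ 112870.858 mm = 112.871 m.

112.87 m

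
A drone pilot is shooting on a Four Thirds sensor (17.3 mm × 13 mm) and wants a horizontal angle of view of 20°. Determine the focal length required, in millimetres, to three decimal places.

From α = 2·arctan(w/2f) we get f = w / (2·tan(α/2)).
With w = 17.3 mm and α/2 = 10°, tan(α/2) ≈ 0.17633, so f ≈ 17.3 / 0.35265 ≈ 49.0566 mm.

49.057 mm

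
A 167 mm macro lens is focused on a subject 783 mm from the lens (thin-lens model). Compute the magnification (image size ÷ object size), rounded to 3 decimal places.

0.271×

Thin lens: 1/f = 1/dₒ + 1/dᵢ → 1/dᵢ = 1/167 − 1/783 = 0.0047109 mm⁻¹, so dᵢ ≈ 212.2744 mm.
Magnification m = dᵢ/dₒ = 212.2744/783 ≈ 0.27110.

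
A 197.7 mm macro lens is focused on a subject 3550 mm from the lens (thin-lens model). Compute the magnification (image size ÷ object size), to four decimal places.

0.0590×

Thin lens: 1/f = 1/dₒ + 1/dᵢ → 1/dᵢ = 1/197.7 − 1/3550 = 0.0047765 mm⁻¹, so dᵢ ≈ 209.3592 mm.
Magnification m = dᵢ/dₒ = 209.3592/3550 ≈ 0.05897.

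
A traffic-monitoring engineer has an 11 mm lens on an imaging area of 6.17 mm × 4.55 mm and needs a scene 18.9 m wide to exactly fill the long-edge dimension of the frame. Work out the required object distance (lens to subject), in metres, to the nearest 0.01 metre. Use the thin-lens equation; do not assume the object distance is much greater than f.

W: 18.9 m = 18900 mm.
Magnification m = w/W = dᵢ/dₒ; combined with 1/f = 1/dₒ + 1/dᵢ this gives dₒ = f·(1 + W/w).
dₒ = 11 mm × (1 + 18900/6.17) = 11 × 3064.2091 ≈ 33706.300 mm = 33.7063 m.

33.71 m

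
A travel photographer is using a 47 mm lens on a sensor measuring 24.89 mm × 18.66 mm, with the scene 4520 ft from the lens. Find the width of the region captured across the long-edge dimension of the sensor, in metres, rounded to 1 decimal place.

729.6 m

dₒ: 4520 ft × 304.8 mm/ft = 1377695.96 mm.
Similar triangles through the lens centre give W/dₒ = w/dᵢ; with 1/f = 1/dₒ + 1/dᵢ this gives W = w·(dₒ − f)/f.
W = 24.89 mm × (1.3777e+06 − 47) / 47 = 24.89 × 29311.6799 ≈ 729567.713 mm = 729.568 m.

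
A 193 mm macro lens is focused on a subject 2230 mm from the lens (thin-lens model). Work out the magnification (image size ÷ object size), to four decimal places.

Thin lens: 1/f = 1/dₒ + 1/dᵢ → 1/dᵢ = 1/193 − 1/2230 = 0.0047329 mm⁻¹, so dᵢ ≈ 211.2862 mm.
Magnification m = dᵢ/dₒ = 211.2862/2230 ≈ 0.09475.

0.0947×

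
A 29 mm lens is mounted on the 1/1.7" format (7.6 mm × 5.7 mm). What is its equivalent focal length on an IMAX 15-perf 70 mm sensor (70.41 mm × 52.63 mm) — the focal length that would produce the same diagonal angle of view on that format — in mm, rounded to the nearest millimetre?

Sensor diagonal = √(7.6² + 5.7²) = √90.2500 ≈ 9.5000 mm.
Sensor diagonal = √(70.41² + 52.63²) = √7727.4850 ≈ 87.9061 mm.
Equal angle of view means equal diagonal/f ratio, so f₂ = f₁ · (diagonal₂/diagonal₁) = 29 × 87.9061/9.5000.
f₂ = 29 × 9.25328 ≈ 268.345 mm.

268 mm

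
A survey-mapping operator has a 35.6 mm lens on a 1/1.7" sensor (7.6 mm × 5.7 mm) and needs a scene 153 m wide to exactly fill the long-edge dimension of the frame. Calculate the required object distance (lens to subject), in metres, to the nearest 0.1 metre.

716.7 m

W: 153 m = 153000 mm.
Magnification m = w/W = dᵢ/dₒ; combined with 1/f = 1/dₒ + 1/dᵢ this gives dₒ = f·(1 + W/w).
dₒ = 35.6 mm × (1 + 153000/7.6) = 35.6 × 20132.5789 ≈ 716719.811 mm = 716.72 m.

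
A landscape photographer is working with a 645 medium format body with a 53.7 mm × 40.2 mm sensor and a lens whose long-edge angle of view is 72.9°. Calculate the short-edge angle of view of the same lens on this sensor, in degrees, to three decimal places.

From the long-edge AOV: f = 53.7 / (2·tan(36.45°)) = 53.7 / 1.47722 ≈ 36.3520 mm.
Short-edge AOV = 2·arctan(40.2 / (2 × 36.3520)) = 2·arctan(0.55293) ≈ 57.8788°.

57.879°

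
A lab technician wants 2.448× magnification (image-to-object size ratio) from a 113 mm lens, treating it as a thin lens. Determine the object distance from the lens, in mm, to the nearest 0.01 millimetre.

159.16 mm

With m = dᵢ/dₒ and 1/f = 1/dₒ + 1/dᵢ, substituting dᵢ = m·dₒ gives 1/f = (1 + 1/m)/dₒ, hence dₒ = f·(1 + 1/m).
dₒ = 113 × (1 + 1/2.448) = 113 × 1.40850 ≈ 159.160 mm.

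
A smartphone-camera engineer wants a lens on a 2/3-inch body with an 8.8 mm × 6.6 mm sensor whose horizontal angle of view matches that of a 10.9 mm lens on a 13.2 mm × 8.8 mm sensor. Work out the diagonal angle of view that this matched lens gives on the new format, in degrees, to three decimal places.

74.243°

Equal horizontal AOV ⇒ f₂ = f₁ · 8.8/13.2 = 10.9 × 0.66667 ≈ 7.2667 mm.
Sensor diagonal = √(8.8² + 6.6²) = √121.0000 ≈ 11.0000 mm.
Diagonal AOV on the new format = 2·arctan(11.0000 / (2 × 7.2667)) = 2·arctan(0.75688) ≈ 74.2428°.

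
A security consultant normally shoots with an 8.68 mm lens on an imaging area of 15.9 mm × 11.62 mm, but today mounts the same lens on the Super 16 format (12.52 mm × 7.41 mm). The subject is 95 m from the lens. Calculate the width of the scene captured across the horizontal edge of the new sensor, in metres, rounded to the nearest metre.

137 m

The focal length stays 8.68 mm; the relevant sensor dimension is now w = 12.52 mm. Object distance dₒ = 95 m = 95000 mm.
Thin-lens field width W = w·(dₒ − f)/f = 12.52 × (95000 − 8.68)/8.68 ≈ 137015.130 mm = 137.015 m.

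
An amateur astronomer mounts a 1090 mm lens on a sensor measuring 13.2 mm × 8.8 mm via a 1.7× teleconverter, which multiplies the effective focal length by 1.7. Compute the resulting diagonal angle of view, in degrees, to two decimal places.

0.49°

Effective focal length f = 1090 × 1.7 = 1853 mm.
Sensor diagonal = √(13.2² + 8.8²) = √251.6800 ≈ 15.8644 mm.
α = 2·arctan(15.864 / (2 × 1853)) = 2·arctan(0.00428) ≈ 0.4905°.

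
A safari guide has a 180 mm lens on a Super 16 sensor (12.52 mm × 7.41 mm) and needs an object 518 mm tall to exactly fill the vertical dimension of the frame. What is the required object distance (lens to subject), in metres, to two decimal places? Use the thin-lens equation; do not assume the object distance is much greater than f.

12.76 m

Magnification m = h/W = dᵢ/dₒ; combined with 1/f = 1/dₒ + 1/dᵢ this gives dₒ = f·(1 + W/h).
dₒ = 180 mm × (1 + 518/7.41) = 180 × 70.9055 ≈ 12762.996 mm = 12.763 m.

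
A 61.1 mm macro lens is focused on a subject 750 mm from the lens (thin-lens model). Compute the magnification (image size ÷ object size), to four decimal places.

0.0887×

Thin lens: 1/f = 1/dₒ + 1/dᵢ → 1/dᵢ = 1/61.1 − 1/750 = 0.0150333 mm⁻¹, so dᵢ ≈ 66.5191 mm.
Magnification m = dᵢ/dₒ = 66.5191/750 ≈ 0.08869.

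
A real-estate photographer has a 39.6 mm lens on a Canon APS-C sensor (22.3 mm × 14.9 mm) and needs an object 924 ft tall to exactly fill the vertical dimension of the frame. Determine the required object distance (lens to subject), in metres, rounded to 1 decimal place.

W: 924 ft × 304.8 mm/ft = 281635.19 mm.
Magnification m = h/W = dᵢ/dₒ; combined with 1/f = 1/dₒ + 1/dᵢ this gives dₒ = f·(1 + W/h).
dₒ = 39.6 mm × (1 + 281635/14.9) = 39.6 × 18902.6907 ≈ 748546.551 mm = 748.547 m.

748.5 m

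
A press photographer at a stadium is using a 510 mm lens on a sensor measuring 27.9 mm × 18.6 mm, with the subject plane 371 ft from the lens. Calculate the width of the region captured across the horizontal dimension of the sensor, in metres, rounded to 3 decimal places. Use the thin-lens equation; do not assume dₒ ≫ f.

dₒ: 371 ft × 304.8 mm/ft = 113080.80 mm.
Similar triangles through the lens centre give W/dₒ = w/dᵢ; with 1/f = 1/dₒ + 1/dᵢ this gives W = w·(dₒ − f)/f.
W = 27.9 mm × (113081 − 510) / 510 = 27.9 × 220.7271 ≈ 6158.285 mm = 6.15828 m.

6.158 m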